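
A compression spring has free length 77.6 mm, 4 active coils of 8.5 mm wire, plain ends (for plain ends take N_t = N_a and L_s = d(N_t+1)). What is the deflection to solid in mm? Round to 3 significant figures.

35.1 mm

N_t = 4; L_s = 8.5·5 = 42.5 mm
δ_solid = L₀ − L_s = 77.6 − 42.5 = 35.1 mm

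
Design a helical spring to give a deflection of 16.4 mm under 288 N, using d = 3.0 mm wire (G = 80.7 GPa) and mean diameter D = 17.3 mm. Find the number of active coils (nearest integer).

9

Required rate k = F/δ = 288/16.4 = 17.561 N/mm
N_a = Gd⁴/(8D³k) = (80.7×10³ × 3.0⁴)/(8 × 17.3³ × 17.561)
    = 6.5367e+06 / 727406 = 8.986 → 9 coils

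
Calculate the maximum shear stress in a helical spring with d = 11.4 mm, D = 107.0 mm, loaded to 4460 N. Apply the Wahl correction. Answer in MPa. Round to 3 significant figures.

947 MPa

Spring index C = D/d = 107.0/11.4 = 9.3860
K_W = (4C−1)/(4C−4) + 0.615/C = 36.544/33.544 + 0.0655 = 1.1550
τ₀ = 8FD/(πd³) = 8·4460·107.0/(π·11.4³) = 3.81776e+06/4654.4 = 820.25 MPa
τ_max = K·τ₀ = 1.1550 × 820.25 = 947.35 MPa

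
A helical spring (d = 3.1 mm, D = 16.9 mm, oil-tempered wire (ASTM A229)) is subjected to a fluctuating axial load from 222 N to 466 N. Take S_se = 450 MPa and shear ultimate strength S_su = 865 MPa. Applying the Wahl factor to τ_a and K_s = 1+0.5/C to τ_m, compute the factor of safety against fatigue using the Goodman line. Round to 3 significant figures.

0.886

C = D/d = 16.9/3.1 = 5.4516; K_W = (4C−1)/(4C−4)+0.615/C = 1.2813; K_s = 1+0.5/C = 1.0917
F_a = (F_max−F_min)/2 = 122 N; F_m = (F_max+F_min)/2 = 344 N
τ_a = K_W·8F_aD/(πd³) = 1.2813 × 176.24 = 225.81 MPa
τ_m = K_s·8F_mD/(πd³) = 1.0917 × 496.94 = 542.51 MPa
Goodman: 1/n_f = τ_a/S_se + τ_m/S_su = 225.81/450 + 542.51/865 = 0.50181 + 0.62718 = 1.129
n_f = 1/1.129 = 0.8857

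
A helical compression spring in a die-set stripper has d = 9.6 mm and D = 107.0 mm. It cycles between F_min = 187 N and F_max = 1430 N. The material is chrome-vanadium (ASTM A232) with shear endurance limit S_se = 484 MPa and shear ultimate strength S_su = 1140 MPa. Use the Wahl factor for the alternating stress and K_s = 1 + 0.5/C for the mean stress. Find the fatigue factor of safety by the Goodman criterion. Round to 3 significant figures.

1.48

C = D/d = 107.0/9.6 = 11.1458; K_W = (4C−1)/(4C−4)+0.615/C = 1.1291; K_s = 1+0.5/C = 1.0449
F_a = (F_max−F_min)/2 = 621.5 N; F_m = (F_max+F_min)/2 = 808.5 N
τ_a = K_W·8F_aD/(πd³) = 1.1291 × 191.4 = 216.11 MPa
τ_m = K_s·8F_mD/(πd³) = 1.0449 × 248.99 = 260.16 MPa
Goodman: 1/n_f = τ_a/S_se + τ_m/S_su = 216.11/484 + 260.16/1140 = 0.44652 + 0.22821 = 0.67473
n_f = 1/0.67473 = 1.482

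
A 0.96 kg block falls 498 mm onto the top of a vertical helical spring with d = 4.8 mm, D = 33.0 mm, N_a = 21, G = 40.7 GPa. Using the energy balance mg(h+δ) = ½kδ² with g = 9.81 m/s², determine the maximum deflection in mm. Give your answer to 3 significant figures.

k = Gd⁴/(8D³N_a) = (40.7×10³)(4.8⁴)/(8·33.0³·21) = 3.5786 N/mm
W = mg = 0.96 × 9.81 = 9.4176 N
½kδ² − Wδ − Wh = 0 → δ = (W + √(W² + 2kWh))/k
δ = (9.4176 + √(88.691 + 33566.6))/3.5786 = (9.4176 + 183.45)/3.5786 = 53.896 mm

53.9 mm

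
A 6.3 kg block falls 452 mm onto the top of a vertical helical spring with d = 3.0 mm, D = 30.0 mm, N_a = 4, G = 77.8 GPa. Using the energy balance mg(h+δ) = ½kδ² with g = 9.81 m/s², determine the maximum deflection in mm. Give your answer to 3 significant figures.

k = Gd⁴/(8D³N_a) = (77.8×10³)(3.0⁴)/(8·30.0³·4) = 7.2938 N/mm
W = mg = 6.3 × 9.81 = 61.803 N
½kδ² − Wδ − Wh = 0 → δ = (W + √(W² + 2kWh))/k
δ = (61.803 + √(3819.6 + 407501))/7.2938 = (61.803 + 641.34)/7.2938 = 96.404 mm

96.4 mm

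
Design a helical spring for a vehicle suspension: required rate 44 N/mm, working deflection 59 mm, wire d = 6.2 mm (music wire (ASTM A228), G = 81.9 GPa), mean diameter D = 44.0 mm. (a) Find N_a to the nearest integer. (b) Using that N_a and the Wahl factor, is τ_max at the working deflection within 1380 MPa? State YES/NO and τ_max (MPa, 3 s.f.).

(a) 4 coils; (b) NO, τ_max = 1490 MPa

N_a = Gd⁴/(8D³k) = (81.9×10³)(6.2⁴)/(8·44.0³·44) = 4.036 → N_a = 4
Actual rate k = Gd⁴/(8D³·4) = 44.396 N/mm
Working load F = kδ = 44.396·59 = 2619.4 N
C = 44.0/6.2 = 7.0968; K_W = (4C−1)/(4C−4)+0.615/C = 1.2097
τ_max = K_W·8FD/(πd³) = 1.2097·1231.4 = 1489.6 MPa
τ_max > 1380 MPa → exceeds allowable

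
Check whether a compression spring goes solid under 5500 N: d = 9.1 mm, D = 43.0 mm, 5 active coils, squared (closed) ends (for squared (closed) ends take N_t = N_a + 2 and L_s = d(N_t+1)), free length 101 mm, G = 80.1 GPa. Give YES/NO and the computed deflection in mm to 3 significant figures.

k = Gd⁴/(8D³N_a) = (80.1×10³)(9.1⁴)/(8·43.0³·5) = 172.72 N/mm
N_t = 7; L_s = 9.1·8 = 72.8 mm; δ_solid = L₀ − L_s = 101 − 72.8 = 28.2 mm
δ = F/k = 5500/172.72 = 31.844 mm
δ ≥ δ_solid → spring goes solid

YES, δ = 31.8 mm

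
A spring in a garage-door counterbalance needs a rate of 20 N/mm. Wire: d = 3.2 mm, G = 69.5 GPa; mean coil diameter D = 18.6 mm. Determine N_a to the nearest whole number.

7

N_a = Gd⁴/(8D³k) = (69.5×10³ × 3.2⁴)/(8 × 18.6³ × 20)
    = 7.2876e+06 / 1.02958e+06 = 7.078 → 7 coils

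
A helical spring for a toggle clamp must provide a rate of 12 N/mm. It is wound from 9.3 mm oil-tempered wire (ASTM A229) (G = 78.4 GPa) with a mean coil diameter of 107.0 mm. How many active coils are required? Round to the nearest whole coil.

5

N_a = Gd⁴/(8D³k) = (78.4×10³ × 9.3⁴)/(8 × 107.0³ × 12)
    = 5.86473e+08 / 1.17604e+08 = 4.987 → 5 coils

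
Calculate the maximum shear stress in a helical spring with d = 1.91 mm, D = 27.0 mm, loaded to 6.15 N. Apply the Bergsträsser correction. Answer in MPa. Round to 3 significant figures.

Spring index C = D/d = 27.0/1.91 = 14.1361
K_B = (4C+2)/(4C−3) = 58.545/53.545 = 1.0934
τ₀ = 8FD/(πd³) = 8·6.15·27.0/(π·1.91³) = 1328.4/21.89 = 60.685 MPa
τ_max = K·τ₀ = 1.0934 × 60.685 = 66.351 MPa

66.4 MPa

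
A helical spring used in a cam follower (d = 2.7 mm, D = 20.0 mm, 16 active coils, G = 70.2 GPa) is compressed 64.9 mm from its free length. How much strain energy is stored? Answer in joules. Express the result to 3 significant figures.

k = Gd⁴/(8D³N_a) = (70.2×10³)(2.7⁴)/(8·20.0³·16) = 3.6433 N/mm
U = ½kδ² = 0.5 × 3.6433 × 64.9² = 7672.8 N·mm = 7.6728 J

7.67 J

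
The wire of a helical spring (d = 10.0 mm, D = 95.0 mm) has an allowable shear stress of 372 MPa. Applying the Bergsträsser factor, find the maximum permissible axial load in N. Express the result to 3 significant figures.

C = D/d = 95.0/10.0 = 9.5000
K_B = (4C+2)/(4C−3) = 40.000/35.000 = 1.1429
τ_max = K·8FD/(πd³) → F_max = τ_allow·πd³/(8DK)
F_max = 372·π·10.0³/(8·95.0·1.1429) = 1.1687e+06/868.57 = 1345.5 N

1350 N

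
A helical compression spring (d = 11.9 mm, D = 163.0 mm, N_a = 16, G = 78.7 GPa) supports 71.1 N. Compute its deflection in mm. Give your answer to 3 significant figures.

25.0 mm

k = Gd⁴/(8D³N_a) = (78.7×10³)(11.9⁴)/(8·163.0³·16) = 2.847 N/mm
δ = F/k = 71.1 / 2.847 = 24.974 mm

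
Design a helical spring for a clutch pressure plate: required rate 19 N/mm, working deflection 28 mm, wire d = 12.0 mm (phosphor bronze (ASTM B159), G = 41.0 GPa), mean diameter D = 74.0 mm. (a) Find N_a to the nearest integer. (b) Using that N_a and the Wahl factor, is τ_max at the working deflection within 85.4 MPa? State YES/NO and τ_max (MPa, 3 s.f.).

(a) 14 coils; (b) YES, τ_max = 71.2 MPa

N_a = Gd⁴/(8D³k) = (41.0×10³)(12.0⁴)/(8·74.0³·19) = 13.8 → N_a = 14
Actual rate k = Gd⁴/(8D³·14) = 18.732 N/mm
Working load F = kδ = 18.732·28 = 524.51 N
C = 74.0/12.0 = 6.1667; K_W = (4C−1)/(4C−4)+0.615/C = 1.2449
τ_max = K_W·8FD/(πd³) = 1.2449·57.198 = 71.205 MPa
τ_max ≤ 85.4 MPa → acceptable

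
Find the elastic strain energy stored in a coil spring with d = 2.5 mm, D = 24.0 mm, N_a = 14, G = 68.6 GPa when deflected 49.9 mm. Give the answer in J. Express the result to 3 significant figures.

k = Gd⁴/(8D³N_a) = (68.6×10³)(2.5⁴)/(8·24.0³·14) = 1.7307 N/mm
U = ½kδ² = 0.5 × 1.7307 × 49.9² = 2154.8 N·mm = 2.1548 J

2.15 J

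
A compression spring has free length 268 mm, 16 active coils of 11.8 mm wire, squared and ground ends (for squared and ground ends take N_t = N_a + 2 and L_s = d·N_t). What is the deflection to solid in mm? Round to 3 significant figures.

55.6 mm

N_t = 18; L_s = 11.8·18 = 212.4 mm
δ_solid = L₀ − L_s = 268 − 212.4 = 55.6 mm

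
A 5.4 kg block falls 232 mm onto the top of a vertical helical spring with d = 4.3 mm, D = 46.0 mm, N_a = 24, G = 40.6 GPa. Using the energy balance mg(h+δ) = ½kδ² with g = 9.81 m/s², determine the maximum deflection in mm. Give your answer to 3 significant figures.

k = Gd⁴/(8D³N_a) = (40.6×10³)(4.3⁴)/(8·46.0³·24) = 0.74272 N/mm
W = mg = 5.4 × 9.81 = 52.974 N
½kδ² − Wδ − Wh = 0 → δ = (W + √(W² + 2kWh))/k
δ = (52.974 + √(2806.2 + 18256))/0.74272 = (52.974 + 145.13)/0.74272 = 266.73 mm

267 mm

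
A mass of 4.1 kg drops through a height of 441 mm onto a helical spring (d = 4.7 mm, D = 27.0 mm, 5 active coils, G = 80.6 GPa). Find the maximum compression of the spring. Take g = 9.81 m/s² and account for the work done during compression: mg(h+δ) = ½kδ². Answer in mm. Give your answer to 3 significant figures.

27.5 mm

k = Gd⁴/(8D³N_a) = (80.6×10³)(4.7⁴)/(8·27.0³·5) = 49.955 N/mm
W = mg = 4.1 × 9.81 = 40.221 N
½kδ² − Wδ − Wh = 0 → δ = (W + √(W² + 2kWh))/k
δ = (40.221 + √(1617.7 + 1.77213e+06))/49.955 = (40.221 + 1331.8)/49.955 = 27.466 mm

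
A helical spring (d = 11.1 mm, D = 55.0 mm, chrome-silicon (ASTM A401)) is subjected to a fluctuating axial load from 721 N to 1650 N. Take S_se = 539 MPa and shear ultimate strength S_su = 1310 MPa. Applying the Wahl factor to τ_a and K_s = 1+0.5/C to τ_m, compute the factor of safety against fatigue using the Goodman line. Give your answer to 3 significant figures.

C = D/d = 55.0/11.1 = 4.9550; K_W = (4C−1)/(4C−4)+0.615/C = 1.3138; K_s = 1+0.5/C = 1.1009
F_a = (F_max−F_min)/2 = 464.5 N; F_m = (F_max+F_min)/2 = 1185.5 N
τ_a = K_W·8F_aD/(πd³) = 1.3138 × 47.569 = 62.493 MPa
τ_m = K_s·8F_mD/(πd³) = 1.1009 × 121.4 = 133.66 MPa
Goodman: 1/n_f = τ_a/S_se + τ_m/S_su = 62.493/539 + 133.66/1310 = 0.11594 + 0.10203 = 0.21797
n_f = 1/0.21797 = 4.588

4.59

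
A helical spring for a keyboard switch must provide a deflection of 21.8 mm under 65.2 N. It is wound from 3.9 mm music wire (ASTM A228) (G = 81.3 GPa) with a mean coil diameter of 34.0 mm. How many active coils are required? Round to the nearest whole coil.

Required rate k = F/δ = 65.2/21.8 = 2.9908 N/mm
N_a = Gd⁴/(8D³k) = (81.3×10³ × 3.9⁴)/(8 × 34.0³ × 2.9908)
    = 1.88083e+07 / 940411 = 20 → 20 coils

20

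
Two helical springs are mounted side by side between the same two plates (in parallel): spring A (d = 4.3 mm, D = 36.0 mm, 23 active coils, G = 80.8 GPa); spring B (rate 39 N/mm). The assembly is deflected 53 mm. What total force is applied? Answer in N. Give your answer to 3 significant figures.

2240 N

k_A = Gd⁴/(8D³N_a) = (80.8×10³)(4.3⁴)/(8·36.0³·23) = 3.2178 N/mm
Parallel: k_eq = 3.2178 + 39 = 42.218 N/mm
F = k_eq·δ = 42.218·53 = 2237.5 N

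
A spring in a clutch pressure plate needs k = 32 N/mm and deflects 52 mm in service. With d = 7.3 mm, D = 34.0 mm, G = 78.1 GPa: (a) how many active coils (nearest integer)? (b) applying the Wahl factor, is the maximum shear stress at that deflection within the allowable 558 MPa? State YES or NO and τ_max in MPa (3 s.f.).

(a) 22 coils; (b) YES, τ_max = 496 MPa

N_a = Gd⁴/(8D³k) = (78.1×10³)(7.3⁴)/(8·34.0³·32) = 22.04 → N_a = 22
Actual rate k = Gd⁴/(8D³·22) = 32.062 N/mm
Working load F = kδ = 32.062·52 = 1667.2 N
C = 34.0/7.3 = 4.6575; K_W = (4C−1)/(4C−4)+0.615/C = 1.3371
τ_max = K_W·8FD/(πd³) = 1.3371·371.06 = 496.15 MPa
τ_max ≤ 558 MPa → acceptable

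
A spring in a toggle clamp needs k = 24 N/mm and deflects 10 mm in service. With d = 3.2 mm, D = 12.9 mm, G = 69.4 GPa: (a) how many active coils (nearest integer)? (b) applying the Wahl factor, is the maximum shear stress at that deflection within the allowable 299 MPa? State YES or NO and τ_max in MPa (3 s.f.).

N_a = Gd⁴/(8D³k) = (69.4×10³)(3.2⁴)/(8·12.9³·24) = 17.66 → N_a = 18
Actual rate k = Gd⁴/(8D³·18) = 23.541 N/mm
Working load F = kδ = 23.541·10 = 235.41 N
C = 12.9/3.2 = 4.0312; K_W = (4C−1)/(4C−4)+0.615/C = 1.4000
τ_max = K_W·8FD/(πd³) = 1.4000·236 = 330.39 MPa
τ_max > 299 MPa → exceeds allowable

(a) 18 coils; (b) NO, τ_max = 330 MPa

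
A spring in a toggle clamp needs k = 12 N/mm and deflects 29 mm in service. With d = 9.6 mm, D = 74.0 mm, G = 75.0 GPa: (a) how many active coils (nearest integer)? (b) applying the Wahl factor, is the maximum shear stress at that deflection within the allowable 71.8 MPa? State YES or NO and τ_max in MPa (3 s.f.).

(a) 16 coils; (b) NO, τ_max = 90.4 MPa

N_a = Gd⁴/(8D³k) = (75.0×10³)(9.6⁴)/(8·74.0³·12) = 16.37 → N_a = 16
Actual rate k = Gd⁴/(8D³·16) = 12.281 N/mm
Working load F = kδ = 12.281·29 = 356.16 N
C = 74.0/9.6 = 7.7083; K_W = (4C−1)/(4C−4)+0.615/C = 1.1916
τ_max = K_W·8FD/(πd³) = 1.1916·75.857 = 90.39 MPa
τ_max > 71.8 MPa → exceeds allowable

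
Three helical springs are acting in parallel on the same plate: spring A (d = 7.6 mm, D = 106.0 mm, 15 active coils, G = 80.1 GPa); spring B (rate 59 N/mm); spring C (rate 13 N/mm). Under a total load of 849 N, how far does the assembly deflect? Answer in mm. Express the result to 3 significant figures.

k_A = Gd⁴/(8D³N_a) = (80.1×10³)(7.6⁴)/(8·106.0³·15) = 1.8698 N/mm
Parallel: k_eq = 1.8698 + 59 + 13 = 73.87 N/mm
δ = F/k_eq = 849/73.87 = 11.493 mm

11.5 mm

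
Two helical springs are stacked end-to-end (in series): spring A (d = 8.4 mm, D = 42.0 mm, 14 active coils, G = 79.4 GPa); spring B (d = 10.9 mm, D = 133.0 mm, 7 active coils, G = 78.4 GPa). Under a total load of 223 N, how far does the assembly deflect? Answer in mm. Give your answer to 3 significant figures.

31.2 mm

k_A = Gd⁴/(8D³N_a) = (79.4×10³)(8.4⁴)/(8·42.0³·14) = 47.64 N/mm
k_B = Gd⁴/(8D³N_a) = (78.4×10³)(10.9⁴)/(8·133.0³·7) = 8.4 N/mm
Series: 1/k_eq = 1/47.64 + 1/8.4 = 0.14004; k_eq = 7.1409 N/mm
δ = F/k_eq = 223/7.1409 = 31.229 mm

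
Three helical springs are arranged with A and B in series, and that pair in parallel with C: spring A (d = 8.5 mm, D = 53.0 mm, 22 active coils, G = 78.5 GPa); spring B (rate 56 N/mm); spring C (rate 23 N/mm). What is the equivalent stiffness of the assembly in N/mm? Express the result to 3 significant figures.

35.2 N/mm

k_A = Gd⁴/(8D³N_a) = (78.5×10³)(8.5⁴)/(8·53.0³·22) = 15.639 N/mm
Springs A,B series: k_AB = 1/(1/15.639+1/56) = 12.225 N/mm; parallel with C: k_eq = 12.225+23 = 35.225 N/mm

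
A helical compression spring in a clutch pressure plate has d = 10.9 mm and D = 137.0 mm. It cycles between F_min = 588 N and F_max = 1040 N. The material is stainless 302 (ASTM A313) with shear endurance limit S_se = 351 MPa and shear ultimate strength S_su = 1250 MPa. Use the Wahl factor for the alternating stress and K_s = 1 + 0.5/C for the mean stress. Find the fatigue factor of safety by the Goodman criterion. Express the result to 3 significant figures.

2.66

C = D/d = 137.0/10.9 = 12.5688; K_W = (4C−1)/(4C−4)+0.615/C = 1.1138; K_s = 1+0.5/C = 1.0398
F_a = (F_max−F_min)/2 = 226 N; F_m = (F_max+F_min)/2 = 814 N
τ_a = K_W·8F_aD/(πd³) = 1.1138 × 60.882 = 67.808 MPa
τ_m = K_s·8F_mD/(πd³) = 1.0398 × 219.28 = 228.01 MPa
Goodman: 1/n_f = τ_a/S_se + τ_m/S_su = 67.808/351 + 228.01/1250 = 0.19319 + 0.18241 = 0.37559
n_f = 1/0.37559 = 2.662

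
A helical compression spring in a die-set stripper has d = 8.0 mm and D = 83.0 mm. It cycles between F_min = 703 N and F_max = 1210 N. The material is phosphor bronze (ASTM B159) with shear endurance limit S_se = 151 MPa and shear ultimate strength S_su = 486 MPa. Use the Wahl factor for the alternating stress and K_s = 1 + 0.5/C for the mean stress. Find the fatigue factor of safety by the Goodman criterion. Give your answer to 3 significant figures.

C = D/d = 83.0/8.0 = 10.3750; K_W = (4C−1)/(4C−4)+0.615/C = 1.1393; K_s = 1+0.5/C = 1.0482
F_a = (F_max−F_min)/2 = 253.5 N; F_m = (F_max+F_min)/2 = 956.5 N
τ_a = K_W·8F_aD/(πd³) = 1.1393 × 104.65 = 119.22 MPa
τ_m = K_s·8F_mD/(πd³) = 1.0482 × 394.85 = 413.88 MPa
Goodman: 1/n_f = τ_a/S_se + τ_m/S_su = 119.22/151 + 413.88/486 = 0.78955 + 0.85160 = 1.6412
n_f = 1/1.6412 = 0.6093

0.609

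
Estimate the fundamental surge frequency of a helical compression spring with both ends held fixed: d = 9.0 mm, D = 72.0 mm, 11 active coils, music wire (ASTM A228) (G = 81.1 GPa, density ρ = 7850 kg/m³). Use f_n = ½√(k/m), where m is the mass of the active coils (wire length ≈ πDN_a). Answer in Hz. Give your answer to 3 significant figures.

k = Gd⁴/(8D³N_a) = (81.1×10³)(9.0⁴)/(8·72.0³·11) = 16.2 N/mm = 16200 N/m
Wire length L = πDN_a = π·72.0·11 = 2488.1 mm
m = ρ·(πd²/4)·L = 7850 × 63.617×10⁻⁶ m² × 2.4881 m = 1.2426 kg
f_n = ½√(k/m) = 0.5·√(16200/1.2426) = 0.5·√(13037) = 57.091 Hz

57.1 Hz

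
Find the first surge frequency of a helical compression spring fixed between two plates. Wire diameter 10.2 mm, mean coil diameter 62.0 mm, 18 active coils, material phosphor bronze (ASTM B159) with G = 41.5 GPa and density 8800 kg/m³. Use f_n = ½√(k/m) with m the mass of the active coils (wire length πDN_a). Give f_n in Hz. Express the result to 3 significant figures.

36.0 Hz

k = Gd⁴/(8D³N_a) = (41.5×10³)(10.2⁴)/(8·62.0³·18) = 13.089 N/mm = 13089 N/m
Wire length L = πDN_a = π·62.0·18 = 3506 mm
m = ρ·(πd²/4)·L = 8800 × 81.713×10⁻⁶ m² × 3.506 m = 2.5211 kg
f_n = ½√(k/m) = 0.5·√(13089/2.5211) = 0.5·√(5191.9) = 36.027 Hz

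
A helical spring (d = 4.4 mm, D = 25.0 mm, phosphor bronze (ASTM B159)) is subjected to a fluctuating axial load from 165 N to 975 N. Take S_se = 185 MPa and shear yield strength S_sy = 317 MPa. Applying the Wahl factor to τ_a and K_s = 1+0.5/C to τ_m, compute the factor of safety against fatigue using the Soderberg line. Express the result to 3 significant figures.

C = D/d = 25.0/4.4 = 5.6818; K_W = (4C−1)/(4C−4)+0.615/C = 1.2684; K_s = 1+0.5/C = 1.0880
F_a = (F_max−F_min)/2 = 405 N; F_m = (F_max+F_min)/2 = 570 N
τ_a = K_W·8F_aD/(πd³) = 1.2684 × 302.68 = 383.92 MPa
τ_m = K_s·8F_mD/(πd³) = 1.0880 × 425.99 = 463.47 MPa
Soderberg: 1/n_f = τ_a/S_se + τ_m/S_sy = 383.92/185 + 463.47/317 = 2.07526 + 1.46206 = 3.5373
n_f = 1/3.5373 = 0.2827

0.283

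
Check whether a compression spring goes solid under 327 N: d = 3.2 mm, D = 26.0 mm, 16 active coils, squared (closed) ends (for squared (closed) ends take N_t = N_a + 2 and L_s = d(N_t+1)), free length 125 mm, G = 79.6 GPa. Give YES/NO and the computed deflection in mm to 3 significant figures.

YES, δ = 88.1 mm

k = Gd⁴/(8D³N_a) = (79.6×10³)(3.2⁴)/(8·26.0³·16) = 3.7101 N/mm
N_t = 18; L_s = 3.2·19 = 60.8 mm; δ_solid = L₀ − L_s = 125 − 60.8 = 64.2 mm
δ = F/k = 327/3.7101 = 88.138 mm
δ ≥ δ_solid → spring goes solid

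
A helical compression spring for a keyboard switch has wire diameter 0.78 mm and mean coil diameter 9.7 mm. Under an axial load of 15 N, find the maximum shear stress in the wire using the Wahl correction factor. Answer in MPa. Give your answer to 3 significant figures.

Spring index C = D/d = 9.7/0.78 = 12.4359
K_W = (4C−1)/(4C−4) + 0.615/C = 48.744/45.744 + 0.0495 = 1.1150
τ₀ = 8FD/(πd³) = 8·15·9.7/(π·0.78³) = 1164/1.4908 = 780.76 MPa
τ_max = K·τ₀ = 1.1150 × 780.76 = 870.58 MPa

871 MPa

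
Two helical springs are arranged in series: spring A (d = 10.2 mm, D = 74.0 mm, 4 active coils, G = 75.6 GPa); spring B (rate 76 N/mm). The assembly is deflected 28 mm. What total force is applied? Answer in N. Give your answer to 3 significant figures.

k_A = Gd⁴/(8D³N_a) = (75.6×10³)(10.2⁴)/(8·74.0³·4) = 63.107 N/mm
Series: 1/k_eq = 1/63.107 + 1/76 = 0.029004; k_eq = 34.478 N/mm
F = k_eq·δ = 34.478·28 = 965.38 N

965 N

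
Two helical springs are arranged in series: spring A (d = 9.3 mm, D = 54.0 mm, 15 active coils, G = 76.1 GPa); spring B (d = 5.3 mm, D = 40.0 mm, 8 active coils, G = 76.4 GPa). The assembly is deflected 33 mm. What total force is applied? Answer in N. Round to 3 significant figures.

326 N

k_A = Gd⁴/(8D³N_a) = (76.1×10³)(9.3⁴)/(8·54.0³·15) = 30.127 N/mm
k_B = Gd⁴/(8D³N_a) = (76.4×10³)(5.3⁴)/(8·40.0³·8) = 14.718 N/mm
Series: 1/k_eq = 1/30.127 + 1/14.718 = 0.10114; k_eq = 9.8874 N/mm
F = k_eq·δ = 9.8874·33 = 326.28 N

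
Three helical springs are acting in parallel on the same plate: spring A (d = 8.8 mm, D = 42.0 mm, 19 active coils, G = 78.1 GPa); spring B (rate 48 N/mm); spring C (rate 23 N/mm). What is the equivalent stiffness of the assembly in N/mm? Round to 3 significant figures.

113 N/mm

k_A = Gd⁴/(8D³N_a) = (78.1×10³)(8.8⁴)/(8·42.0³·19) = 41.59 N/mm
Parallel: k_eq = 41.59 + 48 + 23 = 112.59 N/mm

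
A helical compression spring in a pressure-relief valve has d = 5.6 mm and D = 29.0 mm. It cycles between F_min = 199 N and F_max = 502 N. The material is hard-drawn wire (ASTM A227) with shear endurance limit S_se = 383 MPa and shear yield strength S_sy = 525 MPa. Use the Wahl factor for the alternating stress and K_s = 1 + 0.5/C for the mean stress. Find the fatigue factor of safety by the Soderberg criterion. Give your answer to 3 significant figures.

C = D/d = 29.0/5.6 = 5.1786; K_W = (4C−1)/(4C−4)+0.615/C = 1.2982; K_s = 1+0.5/C = 1.0966
F_a = (F_max−F_min)/2 = 151.5 N; F_m = (F_max+F_min)/2 = 350.5 N
τ_a = K_W·8F_aD/(πd³) = 1.2982 × 63.707 = 82.707 MPa
τ_m = K_s·8F_mD/(πd³) = 1.0966 × 147.39 = 161.62 MPa
Soderberg: 1/n_f = τ_a/S_se + τ_m/S_sy = 82.707/383 + 161.62/525 = 0.21595 + 0.30784 = 0.52379
n_f = 1/0.52379 = 1.909

1.91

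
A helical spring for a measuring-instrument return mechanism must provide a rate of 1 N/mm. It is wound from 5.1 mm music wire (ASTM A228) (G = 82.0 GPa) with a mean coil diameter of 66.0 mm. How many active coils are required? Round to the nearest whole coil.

24

N_a = Gd⁴/(8D³k) = (82.0×10³ × 5.1⁴)/(8 × 66.0³ × 1)
    = 5.54746e+07 / 2.29997e+06 = 24.12 → 24 coils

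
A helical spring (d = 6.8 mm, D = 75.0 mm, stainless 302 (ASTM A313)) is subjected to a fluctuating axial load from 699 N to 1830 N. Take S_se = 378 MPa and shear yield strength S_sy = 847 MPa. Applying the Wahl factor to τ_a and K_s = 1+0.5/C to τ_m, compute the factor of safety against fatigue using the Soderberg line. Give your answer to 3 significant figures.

0.506

C = D/d = 75.0/6.8 = 11.0294; K_W = (4C−1)/(4C−4)+0.615/C = 1.1305; K_s = 1+0.5/C = 1.0453
F_a = (F_max−F_min)/2 = 565.5 N; F_m = (F_max+F_min)/2 = 1264.5 N
τ_a = K_W·8F_aD/(πd³) = 1.1305 × 343.48 = 388.32 MPa
τ_m = K_s·8F_mD/(πd³) = 1.0453 × 768.06 = 802.88 MPa
Soderberg: 1/n_f = τ_a/S_se + τ_m/S_sy = 388.32/378 + 802.88/847 = 1.02731 + 0.94791 = 1.9752
n_f = 1/1.9752 = 0.5063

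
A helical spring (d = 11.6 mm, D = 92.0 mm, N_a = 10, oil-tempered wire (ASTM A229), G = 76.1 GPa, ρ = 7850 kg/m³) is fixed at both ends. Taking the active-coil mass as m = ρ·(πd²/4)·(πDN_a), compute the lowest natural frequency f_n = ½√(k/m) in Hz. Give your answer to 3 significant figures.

48.0 Hz

k = Gd⁴/(8D³N_a) = (76.1×10³)(11.6⁴)/(8·92.0³·10) = 22.119 N/mm = 22119 N/m
Wire length L = πDN_a = π·92.0·10 = 2890.3 mm
m = ρ·(πd²/4)·L = 7850 × 105.68×10⁻⁶ m² × 2.8903 m = 2.3978 kg
f_n = ½√(k/m) = 0.5·√(22119/2.3978) = 0.5·√(9224.7) = 48.023 Hz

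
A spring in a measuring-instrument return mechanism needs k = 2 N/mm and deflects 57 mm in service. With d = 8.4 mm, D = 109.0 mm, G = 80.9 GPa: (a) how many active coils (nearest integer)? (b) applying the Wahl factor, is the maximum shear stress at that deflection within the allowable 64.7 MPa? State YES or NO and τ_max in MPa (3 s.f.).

N_a = Gd⁴/(8D³k) = (80.9×10³)(8.4⁴)/(8·109.0³·2) = 19.44 → N_a = 19
Actual rate k = Gd⁴/(8D³·19) = 2.0462 N/mm
Working load F = kδ = 2.0462·57 = 116.63 N
C = 109.0/8.4 = 12.9762; K_W = (4C−1)/(4C−4)+0.615/C = 1.1100
τ_max = K_W·8FD/(πd³) = 1.1100·54.619 = 60.628 MPa
τ_max ≤ 64.7 MPa → acceptable

(a) 19 coils; (b) YES, τ_max = 60.6 MPa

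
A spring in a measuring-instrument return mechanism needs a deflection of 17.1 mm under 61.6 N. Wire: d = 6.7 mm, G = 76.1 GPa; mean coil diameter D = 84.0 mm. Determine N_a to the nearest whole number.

Required rate k = F/δ = 61.6/17.1 = 3.6023 N/mm
N_a = Gd⁴/(8D³k) = (76.1×10³ × 6.7⁴)/(8 × 84.0³ × 3.6023)
    = 1.5335e+08 / 1.7081e+07 = 8.978 → 9 coils

9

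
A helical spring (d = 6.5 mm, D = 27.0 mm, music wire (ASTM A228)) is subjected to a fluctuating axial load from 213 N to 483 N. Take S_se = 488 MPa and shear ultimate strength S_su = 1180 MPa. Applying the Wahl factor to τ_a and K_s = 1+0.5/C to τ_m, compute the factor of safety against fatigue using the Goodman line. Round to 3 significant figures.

C = D/d = 27.0/6.5 = 4.1538; K_W = (4C−1)/(4C−4)+0.615/C = 1.3859; K_s = 1+0.5/C = 1.1204
F_a = (F_max−F_min)/2 = 135 N; F_m = (F_max+F_min)/2 = 348 N
τ_a = K_W·8F_aD/(πd³) = 1.3859 × 33.799 = 46.84 MPa
τ_m = K_s·8F_mD/(πd³) = 1.1204 × 87.125 = 97.612 MPa
Goodman: 1/n_f = τ_a/S_se + τ_m/S_su = 46.84/488 + 97.612/1180 = 0.09598 + 0.08272 = 0.17871
n_f = 1/0.17871 = 5.596

5.60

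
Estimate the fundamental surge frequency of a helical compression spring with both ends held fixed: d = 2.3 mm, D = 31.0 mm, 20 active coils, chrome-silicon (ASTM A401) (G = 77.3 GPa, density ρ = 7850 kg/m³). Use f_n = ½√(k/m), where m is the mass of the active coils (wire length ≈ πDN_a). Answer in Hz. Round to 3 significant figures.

k = Gd⁴/(8D³N_a) = (77.3×10³)(2.3⁴)/(8·31.0³·20) = 0.45382 N/mm = 453.82 N/m
Wire length L = πDN_a = π·31.0·20 = 1947.8 mm
m = ρ·(πd²/4)·L = 7850 × 4.1548×10⁻⁶ m² × 1.9478 m = 0.063527 kg
f_n = ½√(k/m) = 0.5·√(453.82/0.063527) = 0.5·√(7143.8) = 42.26 Hz

42.3 Hz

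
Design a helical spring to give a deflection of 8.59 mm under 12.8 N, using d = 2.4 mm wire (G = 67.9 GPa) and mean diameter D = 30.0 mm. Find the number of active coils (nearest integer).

Required rate k = F/δ = 12.8/8.59 = 1.4901 N/mm
N_a = Gd⁴/(8D³k) = (67.9×10³ × 2.4⁴)/(8 × 30.0³ × 1.4901)
    = 2.25276e+06 / 321863 = 6.999 → 7 coils

7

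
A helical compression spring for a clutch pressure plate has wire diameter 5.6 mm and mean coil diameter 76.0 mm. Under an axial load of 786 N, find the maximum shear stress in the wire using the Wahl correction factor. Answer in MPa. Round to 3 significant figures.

Spring index C = D/d = 76.0/5.6 = 13.5714
K_W = (4C−1)/(4C−4) + 0.615/C = 53.286/50.286 + 0.0453 = 1.1050
τ₀ = 8FD/(πd³) = 8·786·76.0/(π·5.6³) = 477888/551.71 = 866.19 MPa
τ_max = K·τ₀ = 1.1050 × 866.19 = 957.12 MPa

957 MPa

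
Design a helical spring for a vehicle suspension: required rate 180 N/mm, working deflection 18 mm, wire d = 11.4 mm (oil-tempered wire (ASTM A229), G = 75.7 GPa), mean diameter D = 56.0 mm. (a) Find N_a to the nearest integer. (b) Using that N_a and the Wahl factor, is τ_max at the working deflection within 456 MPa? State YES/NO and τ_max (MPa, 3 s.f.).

(a) 5 coils; (b) YES, τ_max = 415 MPa

N_a = Gd⁴/(8D³k) = (75.7×10³)(11.4⁴)/(8·56.0³·180) = 5.056 → N_a = 5
Actual rate k = Gd⁴/(8D³·5) = 182.01 N/mm
Working load F = kδ = 182.01·18 = 3276.1 N
C = 56.0/11.4 = 4.9123; K_W = (4C−1)/(4C−4)+0.615/C = 1.3169
τ_max = K_W·8FD/(πd³) = 1.3169·315.34 = 415.27 MPa
τ_max ≤ 456 MPa → acceptable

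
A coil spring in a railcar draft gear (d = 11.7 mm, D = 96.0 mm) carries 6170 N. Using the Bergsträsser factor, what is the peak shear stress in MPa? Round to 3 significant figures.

Spring index C = D/d = 96.0/11.7 = 8.2051
K_B = (4C+2)/(4C−3) = 34.821/29.821 = 1.1677
τ₀ = 8FD/(πd³) = 8·6170·96.0/(π·11.7³) = 4.73856e+06/5031.6 = 941.76 MPa
τ_max = K·τ₀ = 1.1677 × 941.76 = 1099.7 MPa

1100 MPa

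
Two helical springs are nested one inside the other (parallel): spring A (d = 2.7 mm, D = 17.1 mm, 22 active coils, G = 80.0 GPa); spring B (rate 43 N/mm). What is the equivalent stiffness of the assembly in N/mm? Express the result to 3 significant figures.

k_A = Gd⁴/(8D³N_a) = (80.0×10³)(2.7⁴)/(8·17.1³·22) = 4.8311 N/mm
Parallel: k_eq = 4.8311 + 43 = 47.831 N/mm

47.8 N/mm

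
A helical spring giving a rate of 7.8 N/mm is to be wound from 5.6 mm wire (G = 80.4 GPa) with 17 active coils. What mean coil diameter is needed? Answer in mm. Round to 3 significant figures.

42.1 mm

D = (Gd⁴/(8N_a·k))^(1/3) = (80.4×10³·5.6⁴/(8·17·7.8))^(1/3)
  = (74537.5)^(1/3) = 42.0848 mm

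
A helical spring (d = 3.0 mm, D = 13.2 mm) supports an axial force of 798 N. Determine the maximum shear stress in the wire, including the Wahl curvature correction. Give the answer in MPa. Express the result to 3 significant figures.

1350 MPa

Spring index C = D/d = 13.2/3.0 = 4.4000
K_W = (4C−1)/(4C−4) + 0.615/C = 16.600/13.600 + 0.1398 = 1.3604
τ₀ = 8FD/(πd³) = 8·798·13.2/(π·3.0³) = 84268.8/84.823 = 993.47 MPa
τ_max = K·τ₀ = 1.3604 × 993.47 = 1351.5 MPa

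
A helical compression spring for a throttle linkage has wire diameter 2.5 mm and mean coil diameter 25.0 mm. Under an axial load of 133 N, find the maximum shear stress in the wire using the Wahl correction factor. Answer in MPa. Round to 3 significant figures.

620 MPa

Spring index C = D/d = 25.0/2.5 = 10.0000
K_W = (4C−1)/(4C−4) + 0.615/C = 39.000/36.000 + 0.0615 = 1.1448
τ₀ = 8FD/(πd³) = 8·133·25.0/(π·2.5³) = 26600/49.087 = 541.89 MPa
τ_max = K·τ₀ = 1.1448 × 541.89 = 620.37 MPa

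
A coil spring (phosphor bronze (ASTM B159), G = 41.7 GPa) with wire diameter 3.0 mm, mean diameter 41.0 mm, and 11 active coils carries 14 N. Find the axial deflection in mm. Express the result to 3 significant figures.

k = Gd⁴/(8D³N_a) = (41.7×10³)(3.0⁴)/(8·41.0³·11) = 0.55691 N/mm
δ = F/k = 14 / 0.55691 = 25.139 mm

25.1 mm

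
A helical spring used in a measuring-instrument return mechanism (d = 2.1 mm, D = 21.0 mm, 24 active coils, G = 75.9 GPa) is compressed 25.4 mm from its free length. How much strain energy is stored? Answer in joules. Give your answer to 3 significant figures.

k = Gd⁴/(8D³N_a) = (75.9×10³)(2.1⁴)/(8·21.0³·24) = 0.83016 N/mm
U = ½kδ² = 0.5 × 0.83016 × 25.4² = 267.79 N·mm = 0.26779 J

0.268 J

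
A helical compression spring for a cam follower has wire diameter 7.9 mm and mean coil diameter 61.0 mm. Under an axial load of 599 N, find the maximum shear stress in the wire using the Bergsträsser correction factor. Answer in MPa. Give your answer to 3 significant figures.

Spring index C = D/d = 61.0/7.9 = 7.7215
K_B = (4C+2)/(4C−3) = 32.886/27.886 = 1.1793
τ₀ = 8FD/(πd³) = 8·599·61.0/(π·7.9³) = 292312/1548.9 = 188.72 MPa
τ_max = K·τ₀ = 1.1793 × 188.72 = 222.56 MPa

223 MPa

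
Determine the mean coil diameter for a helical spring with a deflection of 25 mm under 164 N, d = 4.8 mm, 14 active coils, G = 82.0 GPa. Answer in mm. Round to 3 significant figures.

39.0 mm

Required rate k = F/δ = 164/25 = 6.56 N/mm
D = (Gd⁴/(8N_a·k))^(1/3) = (82.0×10³·4.8⁴/(8·14·6.56))^(1/3)
  = (59245.7)^(1/3) = 38.9839 mm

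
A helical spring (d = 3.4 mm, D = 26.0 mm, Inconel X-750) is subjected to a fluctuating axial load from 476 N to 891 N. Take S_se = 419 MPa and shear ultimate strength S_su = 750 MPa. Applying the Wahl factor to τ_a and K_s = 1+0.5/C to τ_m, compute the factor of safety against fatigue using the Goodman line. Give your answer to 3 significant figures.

C = D/d = 26.0/3.4 = 7.6471; K_W = (4C−1)/(4C−4)+0.615/C = 1.1933; K_s = 1+0.5/C = 1.0654
F_a = (F_max−F_min)/2 = 207.5 N; F_m = (F_max+F_min)/2 = 683.5 N
τ_a = K_W·8F_aD/(πd³) = 1.1933 × 349.54 = 417.09 MPa
τ_m = K_s·8F_mD/(πd³) = 1.0654 × 1151.4 = 1226.7 MPa
Goodman: 1/n_f = τ_a/S_se + τ_m/S_su = 417.09/419 + 1226.7/750 = 0.99544 + 1.63554 = 2.631
n_f = 1/2.631 = 0.3801

0.380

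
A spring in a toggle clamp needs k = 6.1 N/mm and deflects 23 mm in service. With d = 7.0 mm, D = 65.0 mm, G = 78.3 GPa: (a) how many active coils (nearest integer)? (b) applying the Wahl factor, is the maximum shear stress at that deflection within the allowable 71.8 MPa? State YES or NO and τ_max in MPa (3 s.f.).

N_a = Gd⁴/(8D³k) = (78.3×10³)(7.0⁴)/(8·65.0³·6.1) = 14.03 → N_a = 14
Actual rate k = Gd⁴/(8D³·14) = 6.1122 N/mm
Working load F = kδ = 6.1122·23 = 140.58 N
C = 65.0/7.0 = 9.2857; K_W = (4C−1)/(4C−4)+0.615/C = 1.1567
τ_max = K_W·8FD/(πd³) = 1.1567·67.84 = 78.473 MPa
τ_max > 71.8 MPa → exceeds allowable

(a) 14 coils; (b) NO, τ_max = 78.5 MPa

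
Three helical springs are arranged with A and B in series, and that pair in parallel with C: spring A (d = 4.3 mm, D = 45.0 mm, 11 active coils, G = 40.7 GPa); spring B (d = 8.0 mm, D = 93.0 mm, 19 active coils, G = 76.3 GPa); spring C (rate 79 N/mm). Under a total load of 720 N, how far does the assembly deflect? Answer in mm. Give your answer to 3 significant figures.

k_A = Gd⁴/(8D³N_a) = (40.7×10³)(4.3⁴)/(8·45.0³·11) = 1.7352 N/mm
k_B = Gd⁴/(8D³N_a) = (76.3×10³)(8.0⁴)/(8·93.0³·19) = 2.5562 N/mm
Springs A,B series: k_AB = 1/(1/1.7352+1/2.5562) = 1.0336 N/mm; parallel with C: k_eq = 1.0336+79 = 80.034 N/mm
δ = F/k_eq = 720/80.034 = 8.9962 mm

9.00 mm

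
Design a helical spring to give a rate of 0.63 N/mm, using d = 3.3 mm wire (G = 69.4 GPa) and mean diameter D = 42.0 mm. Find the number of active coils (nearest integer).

N_a = Gd⁴/(8D³k) = (69.4×10³ × 3.3⁴)/(8 × 42.0³ × 0.63)
    = 8.23029e+06 / 373404 = 22.04 → 22 coils

22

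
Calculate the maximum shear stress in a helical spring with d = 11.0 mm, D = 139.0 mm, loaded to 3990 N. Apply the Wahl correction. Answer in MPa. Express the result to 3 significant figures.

1180 MPa

Spring index C = D/d = 139.0/11.0 = 12.6364
K_W = (4C−1)/(4C−4) + 0.615/C = 49.545/46.545 + 0.0487 = 1.1131
τ₀ = 8FD/(πd³) = 8·3990·139.0/(π·11.0³) = 4.43688e+06/4181.5 = 1061.1 MPa
τ_max = K·τ₀ = 1.1131 × 1061.1 = 1181.1 MPa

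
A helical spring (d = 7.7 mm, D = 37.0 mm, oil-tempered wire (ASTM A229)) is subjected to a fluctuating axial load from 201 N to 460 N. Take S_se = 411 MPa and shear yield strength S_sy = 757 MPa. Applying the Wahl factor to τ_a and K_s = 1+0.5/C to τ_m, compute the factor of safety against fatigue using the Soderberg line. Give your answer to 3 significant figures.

5.39

C = D/d = 37.0/7.7 = 4.8052; K_W = (4C−1)/(4C−4)+0.615/C = 1.3251; K_s = 1+0.5/C = 1.1041
F_a = (F_max−F_min)/2 = 129.5 N; F_m = (F_max+F_min)/2 = 330.5 N
τ_a = K_W·8F_aD/(πd³) = 1.3251 × 26.726 = 35.415 MPa
τ_m = K_s·8F_mD/(πd³) = 1.1041 × 68.209 = 75.306 MPa
Soderberg: 1/n_f = τ_a/S_se + τ_m/S_sy = 35.415/411 + 75.306/757 = 0.08617 + 0.09948 = 0.18565
n_f = 1/0.18565 = 5.387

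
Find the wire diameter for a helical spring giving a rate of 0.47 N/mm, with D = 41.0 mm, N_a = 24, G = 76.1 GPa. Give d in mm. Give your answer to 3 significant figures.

3.01 mm

d = (8D³N_a·k / G)^(1/4) = (8·41.0³·24·0.47 / (76.1×10³))^0.25
  = (81.727)^0.25 = 3.0067 mm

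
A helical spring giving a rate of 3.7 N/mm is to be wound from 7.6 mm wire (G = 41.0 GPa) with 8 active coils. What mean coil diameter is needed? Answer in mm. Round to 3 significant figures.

83.3 mm

D = (Gd⁴/(8N_a·k))^(1/3) = (41.0×10³·7.6⁴/(8·8·3.7))^(1/3)
  = (577639)^(1/3) = 83.2822 mm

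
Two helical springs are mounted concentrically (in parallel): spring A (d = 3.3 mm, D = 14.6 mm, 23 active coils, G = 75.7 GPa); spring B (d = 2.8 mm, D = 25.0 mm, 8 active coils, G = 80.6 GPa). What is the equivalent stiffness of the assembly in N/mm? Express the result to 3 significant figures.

20.6 N/mm

k_A = Gd⁴/(8D³N_a) = (75.7×10³)(3.3⁴)/(8·14.6³·23) = 15.677 N/mm
k_B = Gd⁴/(8D³N_a) = (80.6×10³)(2.8⁴)/(8·25.0³·8) = 4.9541 N/mm
Parallel: k_eq = 15.677 + 4.9541 = 20.632 N/mm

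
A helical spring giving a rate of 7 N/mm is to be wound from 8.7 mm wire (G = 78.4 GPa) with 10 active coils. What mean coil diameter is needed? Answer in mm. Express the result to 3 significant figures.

92.9 mm

D = (Gd⁴/(8N_a·k))^(1/3) = (78.4×10³·8.7⁴/(8·10·7))^(1/3)
  = (802057)^(1/3) = 92.9113 mm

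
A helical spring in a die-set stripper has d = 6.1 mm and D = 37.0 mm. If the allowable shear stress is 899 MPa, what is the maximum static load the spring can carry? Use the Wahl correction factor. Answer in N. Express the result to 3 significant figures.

C = D/d = 37.0/6.1 = 6.0656
K_W = (4C−1)/(4C−4) + 0.615/C = 23.262/20.262 + 0.1014 = 1.2495
τ_max = K·8FD/(πd³) → F_max = τ_allow·πd³/(8DK)
F_max = 899·π·6.1³/(8·37.0·1.2495) = 6.4106e+05/369.84 = 1733.4 N

1730 N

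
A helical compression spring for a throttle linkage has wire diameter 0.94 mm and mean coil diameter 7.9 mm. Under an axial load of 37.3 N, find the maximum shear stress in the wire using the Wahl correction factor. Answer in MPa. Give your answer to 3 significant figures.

1060 MPa

Spring index C = D/d = 7.9/0.94 = 8.4043
K_W = (4C−1)/(4C−4) + 0.615/C = 32.617/29.617 + 0.0732 = 1.1745
τ₀ = 8FD/(πd³) = 8·37.3·7.9/(π·0.94³) = 2357.36/2.6094 = 903.43 MPa
τ_max = K·τ₀ = 1.1745 × 903.43 = 1061 MPa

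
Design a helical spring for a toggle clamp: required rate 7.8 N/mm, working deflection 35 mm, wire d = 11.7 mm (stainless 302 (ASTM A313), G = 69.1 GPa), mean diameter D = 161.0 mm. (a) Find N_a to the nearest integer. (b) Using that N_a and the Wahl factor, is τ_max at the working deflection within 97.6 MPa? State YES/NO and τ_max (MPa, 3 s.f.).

(a) 5 coils; (b) YES, τ_max = 76.7 MPa

N_a = Gd⁴/(8D³k) = (69.1×10³)(11.7⁴)/(8·161.0³·7.8) = 4.972 → N_a = 5
Actual rate k = Gd⁴/(8D³·5) = 7.7568 N/mm
Working load F = kδ = 7.7568·35 = 271.49 N
C = 161.0/11.7 = 13.7607; K_W = (4C−1)/(4C−4)+0.615/C = 1.1035
τ_max = K_W·8FD/(πd³) = 1.1035·69.496 = 76.687 MPa
τ_max ≤ 97.6 MPa → acceptable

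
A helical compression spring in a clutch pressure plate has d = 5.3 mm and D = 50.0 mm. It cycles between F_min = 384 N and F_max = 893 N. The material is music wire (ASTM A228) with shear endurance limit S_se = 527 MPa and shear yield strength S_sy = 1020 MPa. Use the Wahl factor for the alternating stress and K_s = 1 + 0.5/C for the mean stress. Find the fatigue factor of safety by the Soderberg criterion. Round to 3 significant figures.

0.961

C = D/d = 50.0/5.3 = 9.4340; K_W = (4C−1)/(4C−4)+0.615/C = 1.1541; K_s = 1+0.5/C = 1.0530
F_a = (F_max−F_min)/2 = 254.5 N; F_m = (F_max+F_min)/2 = 638.5 N
τ_a = K_W·8F_aD/(πd³) = 1.1541 × 217.66 = 251.2 MPa
τ_m = K_s·8F_mD/(πd³) = 1.0530 × 546.06 = 575.01 MPa
Soderberg: 1/n_f = τ_a/S_se + τ_m/S_sy = 251.2/527 + 575.01/1020 = 0.47666 + 0.56373 = 1.0404
n_f = 1/1.0404 = 0.9612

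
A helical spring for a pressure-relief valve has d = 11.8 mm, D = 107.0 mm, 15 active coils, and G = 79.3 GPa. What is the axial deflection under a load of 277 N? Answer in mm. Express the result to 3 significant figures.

k = Gd⁴/(8D³N_a) = (79.3×10³)(11.8⁴)/(8·107.0³·15) = 10.458 N/mm
δ = F/k = 277 / 10.458 = 26.486 mm

26.5 mm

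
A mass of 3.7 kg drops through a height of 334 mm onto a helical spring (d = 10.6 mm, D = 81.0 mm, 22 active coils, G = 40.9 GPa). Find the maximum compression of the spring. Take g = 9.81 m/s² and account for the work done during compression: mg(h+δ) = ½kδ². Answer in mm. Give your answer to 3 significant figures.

k = Gd⁴/(8D³N_a) = (40.9×10³)(10.6⁴)/(8·81.0³·22) = 5.5205 N/mm
W = mg = 3.7 × 9.81 = 36.297 N
½kδ² − Wδ − Wh = 0 → δ = (W + √(W² + 2kWh))/k
δ = (36.297 + √(1317.5 + 133852))/5.5205 = (36.297 + 367.65)/5.5205 = 73.173 mm

73.2 mm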